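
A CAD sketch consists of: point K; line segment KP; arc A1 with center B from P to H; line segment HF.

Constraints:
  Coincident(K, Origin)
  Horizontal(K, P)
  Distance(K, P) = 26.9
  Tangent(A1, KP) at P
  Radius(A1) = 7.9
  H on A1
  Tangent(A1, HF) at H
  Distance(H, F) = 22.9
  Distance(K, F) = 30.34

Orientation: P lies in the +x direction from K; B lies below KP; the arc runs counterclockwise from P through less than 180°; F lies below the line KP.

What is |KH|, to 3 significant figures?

20.1

Checks: K.y = 0.00, P.y = 0.00 ✓; |BH| = 7.900 ✓; ∠(BH, HF) = 90.00° ✓; |HF| = 22.90 ✓; |KF| = 30.34 ✓.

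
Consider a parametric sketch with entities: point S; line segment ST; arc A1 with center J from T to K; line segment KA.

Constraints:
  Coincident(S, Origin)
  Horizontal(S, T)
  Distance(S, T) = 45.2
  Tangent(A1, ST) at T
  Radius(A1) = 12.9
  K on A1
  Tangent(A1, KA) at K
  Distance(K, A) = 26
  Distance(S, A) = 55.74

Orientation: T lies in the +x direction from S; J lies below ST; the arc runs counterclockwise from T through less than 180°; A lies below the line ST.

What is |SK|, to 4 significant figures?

36.06

Checks: ∠(JT, TS) = 90.00° ✓; |JT| = 12.90 ✓; |JK| = 12.90 ✓; ∠(JK, KA) = 90.00° ✓; |KA| = 26.00 ✓; |SA| = 55.74 ✓.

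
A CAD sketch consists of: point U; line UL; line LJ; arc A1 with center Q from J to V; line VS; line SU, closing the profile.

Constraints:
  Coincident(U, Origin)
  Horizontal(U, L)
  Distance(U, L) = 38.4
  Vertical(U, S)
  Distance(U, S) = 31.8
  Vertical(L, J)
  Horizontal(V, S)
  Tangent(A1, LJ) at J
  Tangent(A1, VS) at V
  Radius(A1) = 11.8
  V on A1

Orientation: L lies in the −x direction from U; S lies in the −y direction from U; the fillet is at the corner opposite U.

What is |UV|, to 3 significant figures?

41.5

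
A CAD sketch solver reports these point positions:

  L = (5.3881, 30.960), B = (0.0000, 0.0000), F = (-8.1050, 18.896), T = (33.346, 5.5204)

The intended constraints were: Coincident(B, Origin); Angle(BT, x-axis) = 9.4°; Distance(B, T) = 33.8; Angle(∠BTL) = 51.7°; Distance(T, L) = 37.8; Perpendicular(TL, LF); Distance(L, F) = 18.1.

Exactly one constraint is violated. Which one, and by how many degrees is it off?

Perpendicular(TL, LF) — off by 5.90°.

B = (0.00, 0.00) ✓; BT at 9.400° ✓; |BT| = 33.80 ✓; ∠BTL = 51.70° ✓; |TL| = 37.80 ✓; ∠(TL, LF) = 84.10° ✗; |LF| = 18.10 ✓.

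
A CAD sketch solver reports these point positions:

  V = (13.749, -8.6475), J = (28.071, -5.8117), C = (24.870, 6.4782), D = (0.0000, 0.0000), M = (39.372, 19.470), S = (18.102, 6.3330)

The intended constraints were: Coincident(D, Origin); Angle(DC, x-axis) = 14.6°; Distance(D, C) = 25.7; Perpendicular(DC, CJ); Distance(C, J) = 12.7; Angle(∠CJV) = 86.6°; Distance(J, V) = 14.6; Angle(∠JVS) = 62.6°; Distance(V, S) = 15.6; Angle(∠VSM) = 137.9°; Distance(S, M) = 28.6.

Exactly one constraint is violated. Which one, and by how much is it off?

Distance(S, M) = 28.6 — off by 3.60.

D = (0.00, 0.00) ✓; DC at 14.60° ✓; |DC| = 25.70 ✓; ∠(DC, CJ) = 90.00° ✓; |CJ| = 12.70 ✓; ∠CJV = 86.60° ✓; |JV| = 14.60 ✓; ∠JVS = 62.60° ✓; |VS| = 15.60 ✓; ∠VSM = 137.9° ✓; |SM| = 25.00 ✗.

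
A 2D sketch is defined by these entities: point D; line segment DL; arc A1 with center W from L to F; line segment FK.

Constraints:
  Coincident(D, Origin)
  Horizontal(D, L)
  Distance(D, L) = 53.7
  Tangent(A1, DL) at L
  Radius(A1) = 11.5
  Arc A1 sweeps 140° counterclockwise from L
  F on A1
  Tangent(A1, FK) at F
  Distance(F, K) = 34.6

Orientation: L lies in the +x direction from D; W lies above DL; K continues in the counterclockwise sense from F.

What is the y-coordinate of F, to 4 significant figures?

20.31

The tangent condition forces WL to be normal to DL, so W = L + (0, 11.5) = (53.70, 11.50). On A1, L sits at bearing -90° from W; a 140° counterclockwise sweep puts F at bearing 50°, so F = W + 11.5·(cos 50°, sin 50°) = (61.09, 20.31). So F.y = 20.31.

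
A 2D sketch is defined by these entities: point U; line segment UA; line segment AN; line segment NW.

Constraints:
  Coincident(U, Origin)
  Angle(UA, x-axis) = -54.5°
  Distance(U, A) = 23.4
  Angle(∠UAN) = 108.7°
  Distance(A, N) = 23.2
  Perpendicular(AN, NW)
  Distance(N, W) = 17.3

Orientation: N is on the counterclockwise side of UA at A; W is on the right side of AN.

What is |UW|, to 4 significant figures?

50.00

U is at the origin; UA runs at -54.5° with length 23.4, so A = 23.4·(cos -54.5°, sin -54.5°) = (13.59, -19.05). ∠UAN = 108.7°, so AN runs at -54.5° + (180° − 108.7°) = 16.80° from the x-axis; with |AN| = 23.2, N = A + 23.2·(cos 16.80°, sin 16.80°) = (35.80, -12.34). AN is perpendicular to NW; with |NW| = 17.3 on the right of AN, W = N + 17.3·(0.2890, -0.9573) = (40.80, -28.91). Then |UW| = |W − U| = 50.00.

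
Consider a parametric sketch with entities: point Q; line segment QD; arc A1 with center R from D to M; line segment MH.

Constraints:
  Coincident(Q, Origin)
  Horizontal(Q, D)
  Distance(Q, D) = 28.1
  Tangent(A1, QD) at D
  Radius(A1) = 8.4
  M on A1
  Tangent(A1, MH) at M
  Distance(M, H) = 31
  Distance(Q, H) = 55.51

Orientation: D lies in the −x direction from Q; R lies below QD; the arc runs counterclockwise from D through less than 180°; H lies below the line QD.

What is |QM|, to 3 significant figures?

37.2

Q is at the origin; QD is horizontal with |QD| = 28.1 and D on the −x side, so D = (-28.1, 0.00). Tangency of A1 to QD means the radius RD is perpendicular to QD, so R = D + (0, -8.4) = (-28.1, -8.40). Since RM ⟂ MH (tangency), |RH| = √(8.4² + 31.0²) = 32.1 regardless of where M sits on A1. So H lies on both circle(Q, 55.51) and circle(R, 32.1); the below-QD intersection is H = (-40.4, -38.1). M is the foot of the tangent from H: M = (-36.4, -7.32).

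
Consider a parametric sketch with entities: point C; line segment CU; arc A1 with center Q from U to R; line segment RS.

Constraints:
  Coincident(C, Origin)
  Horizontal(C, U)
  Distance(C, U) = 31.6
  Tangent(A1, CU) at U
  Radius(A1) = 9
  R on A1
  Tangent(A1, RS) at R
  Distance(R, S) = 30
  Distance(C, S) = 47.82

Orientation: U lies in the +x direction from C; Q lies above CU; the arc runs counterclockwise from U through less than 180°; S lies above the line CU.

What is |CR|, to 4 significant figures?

41.74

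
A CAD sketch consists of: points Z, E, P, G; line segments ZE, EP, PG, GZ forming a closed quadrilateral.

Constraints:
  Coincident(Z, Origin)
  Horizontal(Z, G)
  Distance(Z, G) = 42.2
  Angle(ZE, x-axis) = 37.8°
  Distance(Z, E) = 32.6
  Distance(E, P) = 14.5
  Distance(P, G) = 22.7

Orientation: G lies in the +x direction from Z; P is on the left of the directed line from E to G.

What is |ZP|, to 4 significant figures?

45.96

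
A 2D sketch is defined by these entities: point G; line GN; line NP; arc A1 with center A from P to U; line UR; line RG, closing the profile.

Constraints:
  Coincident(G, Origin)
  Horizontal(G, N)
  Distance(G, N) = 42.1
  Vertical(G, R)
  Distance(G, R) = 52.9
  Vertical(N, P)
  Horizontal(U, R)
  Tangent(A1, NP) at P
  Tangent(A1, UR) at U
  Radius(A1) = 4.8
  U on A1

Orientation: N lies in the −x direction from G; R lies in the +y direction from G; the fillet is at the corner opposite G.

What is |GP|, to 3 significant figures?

63.9

The virtual corner opposite G is at (-42.1, 52.9). Tangency of A1 to NP means the radius AP is perpendicular to NP and since A1 is tangent to UR there, AU ⟂ UR, with radius 4.8, so the center A sits 4.8 in from both sides at A = (-37.3, 48.1). That places the tangent points at P = (-42.1, 48.1) on NP and U = (-37.3, 52.9) on UR. Then |GP| = |P − G| = 63.9.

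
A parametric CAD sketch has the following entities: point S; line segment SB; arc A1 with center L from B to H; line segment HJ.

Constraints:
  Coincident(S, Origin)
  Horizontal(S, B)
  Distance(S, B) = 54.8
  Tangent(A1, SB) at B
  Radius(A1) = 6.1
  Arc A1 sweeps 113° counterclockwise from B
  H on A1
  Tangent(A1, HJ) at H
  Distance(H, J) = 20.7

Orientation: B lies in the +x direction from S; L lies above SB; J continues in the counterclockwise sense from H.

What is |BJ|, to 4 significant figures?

27.65

S is at the origin; S and B share the same y with |SB| = 54.8 and B on the +x side, so B = (54.80, 0.000). Tangency of A1 to SB means the radius LB is perpendicular to SB, so L = B + (0, 6.1) = (54.80, 6.100). On A1, B sits at bearing -90° from L; a 113° counterclockwise sweep puts H at bearing 23°, so H = L + 6.1·(cos 23°, sin 23°) = (60.42, 8.483). A1 meets HJ tangentially, so LH is at right angles to HJ, so HJ runs along (−sin 23°, cos 23°); with |HJ| = 20.7, J = (52.33, 27.54). Then |BJ| = |J − B| = 27.65.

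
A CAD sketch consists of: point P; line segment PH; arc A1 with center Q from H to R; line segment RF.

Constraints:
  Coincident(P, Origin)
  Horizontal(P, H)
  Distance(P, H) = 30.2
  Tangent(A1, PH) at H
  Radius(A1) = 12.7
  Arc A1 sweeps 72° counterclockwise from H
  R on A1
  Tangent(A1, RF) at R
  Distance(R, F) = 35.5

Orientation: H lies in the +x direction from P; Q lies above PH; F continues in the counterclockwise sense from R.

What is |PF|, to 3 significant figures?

68.2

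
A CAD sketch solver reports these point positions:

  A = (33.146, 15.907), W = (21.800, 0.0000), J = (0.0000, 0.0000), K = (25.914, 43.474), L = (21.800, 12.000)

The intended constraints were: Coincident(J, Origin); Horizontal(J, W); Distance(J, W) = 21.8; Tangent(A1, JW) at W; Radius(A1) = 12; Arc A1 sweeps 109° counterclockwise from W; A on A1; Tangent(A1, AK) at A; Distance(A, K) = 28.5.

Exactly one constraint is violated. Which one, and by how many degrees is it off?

Tangent(A1, AK) at A — off by 4.30°.

J = (0.00, 0.00) ✓; J.y = 0.00, W.y = 0.00 ✓; |JW| = 21.80 ✓; ∠(LW, WJ) = 90.00° ✓; |LW| = 12.00 ✓; bearing(L→A) − bearing(L→W) = 109.0° ✓; |LA| = 12.00 ✓; ∠(LA, AK) = 94.30° ✗; |AK| = 28.50 ✓.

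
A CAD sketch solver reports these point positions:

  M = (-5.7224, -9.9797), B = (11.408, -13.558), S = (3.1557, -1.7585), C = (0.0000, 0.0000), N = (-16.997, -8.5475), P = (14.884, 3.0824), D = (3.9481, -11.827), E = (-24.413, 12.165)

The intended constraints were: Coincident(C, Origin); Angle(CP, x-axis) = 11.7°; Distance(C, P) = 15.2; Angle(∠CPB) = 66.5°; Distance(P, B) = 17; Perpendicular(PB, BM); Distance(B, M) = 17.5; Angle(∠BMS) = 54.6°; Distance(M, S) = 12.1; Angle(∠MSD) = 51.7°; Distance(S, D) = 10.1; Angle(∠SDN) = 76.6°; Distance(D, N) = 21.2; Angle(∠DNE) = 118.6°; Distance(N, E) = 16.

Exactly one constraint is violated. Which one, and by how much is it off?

Distance(N, E) = 16 — off by 6.00.

C = (0.00, 0.00) ✓; CP at 11.70° ✓; |CP| = 15.20 ✓; ∠CPB = 66.50° ✓; |PB| = 17.00 ✓; ∠(PB, BM) = 90.00° ✓; |BM| = 17.50 ✓; ∠BMS = 54.60° ✓; |MS| = 12.10 ✓; ∠MSD = 51.70° ✓; |SD| = 10.10 ✓; ∠SDN = 76.60° ✓; |DN| = 21.20 ✓; ∠DNE = 118.6° ✓; |NE| = 22.00 ✗.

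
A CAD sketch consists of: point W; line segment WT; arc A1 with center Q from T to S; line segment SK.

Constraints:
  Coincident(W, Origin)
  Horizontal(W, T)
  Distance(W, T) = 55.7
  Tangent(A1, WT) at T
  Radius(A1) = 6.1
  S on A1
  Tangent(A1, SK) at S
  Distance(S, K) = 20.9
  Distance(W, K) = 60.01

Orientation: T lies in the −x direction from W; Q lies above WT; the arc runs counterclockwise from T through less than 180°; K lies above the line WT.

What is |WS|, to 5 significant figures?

50.197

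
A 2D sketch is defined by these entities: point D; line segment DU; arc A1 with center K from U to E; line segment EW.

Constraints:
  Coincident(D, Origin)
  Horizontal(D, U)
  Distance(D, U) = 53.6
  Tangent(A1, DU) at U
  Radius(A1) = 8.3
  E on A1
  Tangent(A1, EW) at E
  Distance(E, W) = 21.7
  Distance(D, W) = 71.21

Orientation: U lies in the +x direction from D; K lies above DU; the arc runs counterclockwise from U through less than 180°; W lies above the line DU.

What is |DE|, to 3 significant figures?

62.2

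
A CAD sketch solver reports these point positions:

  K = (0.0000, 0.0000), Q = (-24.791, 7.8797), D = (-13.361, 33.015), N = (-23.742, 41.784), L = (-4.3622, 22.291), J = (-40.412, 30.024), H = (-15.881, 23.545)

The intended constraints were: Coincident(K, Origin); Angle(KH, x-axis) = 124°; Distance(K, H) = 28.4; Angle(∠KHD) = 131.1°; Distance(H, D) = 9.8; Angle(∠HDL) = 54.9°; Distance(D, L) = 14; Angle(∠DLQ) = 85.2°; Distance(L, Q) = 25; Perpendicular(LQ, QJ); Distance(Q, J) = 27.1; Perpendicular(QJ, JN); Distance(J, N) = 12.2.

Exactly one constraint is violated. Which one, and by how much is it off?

Distance(J, N) = 12.2 — off by 8.20.

K = (0.00, 0.00) ✓; KH at 124.0° ✓; |KH| = 28.40 ✓; ∠KHD = 131.1° ✓; |HD| = 9.800 ✓; ∠HDL = 54.90° ✓; |DL| = 14.00 ✓; ∠DLQ = 85.20° ✓; |LQ| = 25.00 ✓; ∠(LQ, QJ) = 90.00° ✓; |QJ| = 27.10 ✓; ∠(QJ, JN) = 90.00° ✓; |JN| = 20.40 ✗.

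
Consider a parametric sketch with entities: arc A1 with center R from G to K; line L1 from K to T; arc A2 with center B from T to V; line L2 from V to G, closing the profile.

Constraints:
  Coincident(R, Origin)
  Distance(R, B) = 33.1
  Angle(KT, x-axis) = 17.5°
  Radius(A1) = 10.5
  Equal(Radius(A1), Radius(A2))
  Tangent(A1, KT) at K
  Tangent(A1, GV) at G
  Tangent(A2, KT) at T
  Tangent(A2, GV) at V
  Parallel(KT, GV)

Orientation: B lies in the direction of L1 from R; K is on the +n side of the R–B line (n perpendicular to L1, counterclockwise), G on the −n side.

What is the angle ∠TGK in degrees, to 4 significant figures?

57.61°

The slot axis is L1's direction at 17.5°, so u = (cos 17.5°, sin 17.5°) = (0.9537, 0.3007) and n = (−sin 17.5°, cos 17.5°) = (-0.3007, 0.9537). R is at the origin and B lies 33.1 along u from R, so B = 33.1·u = (31.57, 9.953). Tangency of A1 to both parallel lines with radius 10.5 puts K and G at R ± 10.5·n: K = (-3.157, 10.01), G = (3.157, -10.01). Equal radii place T and V the same way about B: T = B + 10.5·n = (28.41, 19.97), V = B − 10.5·n = (34.73, -0.06067). Then cos ∠TGK = GT·GK / (|GT||GK|), giving 57.61°.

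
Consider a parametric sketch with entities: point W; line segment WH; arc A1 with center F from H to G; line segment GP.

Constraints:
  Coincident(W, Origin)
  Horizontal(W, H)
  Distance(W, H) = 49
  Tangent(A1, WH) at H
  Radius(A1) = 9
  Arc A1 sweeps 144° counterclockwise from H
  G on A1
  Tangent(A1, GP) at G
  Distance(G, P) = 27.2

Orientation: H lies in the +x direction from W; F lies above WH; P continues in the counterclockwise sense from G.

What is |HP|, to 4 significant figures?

36.34

W is at the origin; W and H share the same y with |WH| = 49.0 and H on the +x side, so H = (49.00, 0.000). Since A1 is tangent to WH there, FH ⟂ WH, so F = H + (0, 9) = (49.00, 9.000). On A1, H sits at bearing -90° from F; a 144° counterclockwise sweep puts G at bearing 54°, so G = F + 9.0·(cos 54°, sin 54°) = (54.29, 16.28). Tangency of A1 to GP means the radius FG is perpendicular to GP, so GP runs along (−sin 54°, cos 54°); with |GP| = 27.2, P = (32.28, 32.27). Then |HP| = |P − H| = 36.34.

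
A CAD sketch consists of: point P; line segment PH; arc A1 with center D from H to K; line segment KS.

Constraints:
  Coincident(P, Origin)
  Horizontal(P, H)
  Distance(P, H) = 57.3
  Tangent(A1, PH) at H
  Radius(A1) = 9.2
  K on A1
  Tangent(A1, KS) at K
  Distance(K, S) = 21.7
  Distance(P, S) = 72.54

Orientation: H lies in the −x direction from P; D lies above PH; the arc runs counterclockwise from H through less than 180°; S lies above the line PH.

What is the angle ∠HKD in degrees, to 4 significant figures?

23.43°

P is at the origin; P and H share the same y with |PH| = 57.3 and H on the −x side, so H = (-57.30, 0.000). The tangent condition forces DH to be normal to PH, so D = H + (0, 9.2) = (-57.30, 9.200). Since DK ⟂ KS (tangency), |DS| = √(9.2² + 21.7²) = 23.57 regardless of where K sits on A1. So S lies on both circle(P, 72.54) and circle(D, 23.57); the above-PH intersection is S = (-65.43, 31.32). K is the foot of the tangent from S: K = (-50.59, 15.49).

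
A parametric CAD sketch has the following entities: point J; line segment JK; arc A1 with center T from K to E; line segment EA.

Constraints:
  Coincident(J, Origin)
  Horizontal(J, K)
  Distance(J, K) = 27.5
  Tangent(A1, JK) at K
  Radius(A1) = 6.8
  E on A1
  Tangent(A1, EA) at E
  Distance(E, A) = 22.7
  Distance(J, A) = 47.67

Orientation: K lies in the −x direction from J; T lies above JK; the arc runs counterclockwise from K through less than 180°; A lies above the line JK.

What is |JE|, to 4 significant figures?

25.53

J is at the origin; JK is horizontal with |JK| = 27.5 and K on the −x side, so K = (-27.50, 0.000). The tangent condition forces TK to be normal to JK, so T = K + (0, 6.8) = (-27.50, 6.800). Since TE ⟂ EA (tangency), |TA| = √(6.8² + 22.7²) = 23.70 regardless of where E sits on A1. So A lies on both circle(J, 47.67) and circle(T, 23.70); the above-JK intersection is A = (-38.88, 27.59). E is the foot of the tangent from A: E = (-22.72, 11.64).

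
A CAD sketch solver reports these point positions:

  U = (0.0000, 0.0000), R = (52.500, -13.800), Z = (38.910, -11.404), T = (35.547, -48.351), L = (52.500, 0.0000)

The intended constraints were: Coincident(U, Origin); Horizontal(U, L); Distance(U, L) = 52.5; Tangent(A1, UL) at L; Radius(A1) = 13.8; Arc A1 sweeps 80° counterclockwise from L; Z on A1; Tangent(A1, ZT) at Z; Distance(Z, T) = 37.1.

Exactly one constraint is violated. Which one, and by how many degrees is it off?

Tangent(A1, ZT) at Z — off by 4.80°.

U = (0.00, 0.00) ✓; U.y = 0.00, L.y = 0.00 ✓; |UL| = 52.50 ✓; ∠(RL, LU) = 90.00° ✓; |RL| = 13.80 ✓; bearing(R→Z) − bearing(R→L) = 80.00° ✓; |RZ| = 13.80 ✓; ∠(RZ, ZT) = 85.20° ✗; |ZT| = 37.10 ✓.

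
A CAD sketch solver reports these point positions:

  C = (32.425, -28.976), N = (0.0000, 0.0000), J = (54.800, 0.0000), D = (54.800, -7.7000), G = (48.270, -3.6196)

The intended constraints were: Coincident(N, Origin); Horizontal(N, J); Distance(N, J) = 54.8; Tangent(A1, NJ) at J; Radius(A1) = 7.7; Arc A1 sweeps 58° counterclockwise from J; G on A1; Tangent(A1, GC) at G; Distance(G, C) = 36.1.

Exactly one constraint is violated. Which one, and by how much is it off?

Distance(G, C) = 36.1 — off by 6.20.

N = (0.00, 0.00) ✓; N.y = 0.00, J.y = 0.00 ✓; |NJ| = 54.80 ✓; ∠(DJ, JN) = 90.00° ✓; |DJ| = 7.700 ✓; bearing(D→G) − bearing(D→J) = 58.00° ✓; |DG| = 7.700 ✓; ∠(DG, GC) = 90.00° ✓; |GC| = 29.90 ✗.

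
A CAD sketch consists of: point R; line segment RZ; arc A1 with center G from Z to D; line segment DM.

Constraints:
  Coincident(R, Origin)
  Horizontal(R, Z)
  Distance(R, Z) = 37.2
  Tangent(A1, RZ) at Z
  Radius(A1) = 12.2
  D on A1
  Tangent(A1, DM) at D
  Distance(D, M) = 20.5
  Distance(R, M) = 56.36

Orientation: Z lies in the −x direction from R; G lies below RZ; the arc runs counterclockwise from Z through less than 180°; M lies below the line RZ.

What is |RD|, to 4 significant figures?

51.32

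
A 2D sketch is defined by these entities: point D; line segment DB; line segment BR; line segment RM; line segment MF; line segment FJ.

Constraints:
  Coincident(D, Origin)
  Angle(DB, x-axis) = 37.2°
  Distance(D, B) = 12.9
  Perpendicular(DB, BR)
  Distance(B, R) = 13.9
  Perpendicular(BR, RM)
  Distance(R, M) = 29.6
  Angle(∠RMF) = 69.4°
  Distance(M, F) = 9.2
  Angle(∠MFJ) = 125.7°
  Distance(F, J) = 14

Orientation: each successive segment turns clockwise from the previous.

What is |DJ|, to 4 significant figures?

1.642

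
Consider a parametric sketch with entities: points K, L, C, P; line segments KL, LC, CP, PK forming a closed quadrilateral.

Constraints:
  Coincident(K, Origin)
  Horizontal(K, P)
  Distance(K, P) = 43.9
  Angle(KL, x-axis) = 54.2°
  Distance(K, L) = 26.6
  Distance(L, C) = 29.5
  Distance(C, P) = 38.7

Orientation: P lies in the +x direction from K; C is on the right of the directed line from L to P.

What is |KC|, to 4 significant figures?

8.448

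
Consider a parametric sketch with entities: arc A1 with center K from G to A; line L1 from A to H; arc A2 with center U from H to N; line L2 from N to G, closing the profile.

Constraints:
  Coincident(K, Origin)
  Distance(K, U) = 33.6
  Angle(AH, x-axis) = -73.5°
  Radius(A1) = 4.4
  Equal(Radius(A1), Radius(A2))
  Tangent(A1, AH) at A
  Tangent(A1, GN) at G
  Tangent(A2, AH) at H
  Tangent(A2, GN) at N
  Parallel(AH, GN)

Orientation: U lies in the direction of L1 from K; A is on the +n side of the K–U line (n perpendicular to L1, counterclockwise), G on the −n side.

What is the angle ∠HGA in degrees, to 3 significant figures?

75.3°

Tangency of A1 to both parallel lines with radius 4.4 puts A and G at K ± 4.4·n: A = (4.22, 1.25), G = (-4.22, -1.25). Equal radii place H and N the same way about U: H = U + 4.4·n = (13.8, -31.0), N = U − 4.4·n = (5.32, -33.5). Then cos ∠HGA = GH·GA / (|GH||GA|), giving 75.3°.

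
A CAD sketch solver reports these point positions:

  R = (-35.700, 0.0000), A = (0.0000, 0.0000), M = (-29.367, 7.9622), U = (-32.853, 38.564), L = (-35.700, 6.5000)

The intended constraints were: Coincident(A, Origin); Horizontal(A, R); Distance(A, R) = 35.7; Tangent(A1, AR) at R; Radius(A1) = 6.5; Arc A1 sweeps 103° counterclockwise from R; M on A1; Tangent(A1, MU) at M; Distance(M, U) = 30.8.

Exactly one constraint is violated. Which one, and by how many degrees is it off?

Tangent(A1, MU) at M — off by 6.50°.

A = (0.00, 0.00) ✓; A.y = 0.00, R.y = 0.00 ✓; |AR| = 35.70 ✓; ∠(LR, RA) = 90.00° ✓; |LR| = 6.500 ✓; bearing(L→M) − bearing(L→R) = 103.0° ✓; |LM| = 6.500 ✓; ∠(LM, MU) = 96.50° ✗; |MU| = 30.80 ✓.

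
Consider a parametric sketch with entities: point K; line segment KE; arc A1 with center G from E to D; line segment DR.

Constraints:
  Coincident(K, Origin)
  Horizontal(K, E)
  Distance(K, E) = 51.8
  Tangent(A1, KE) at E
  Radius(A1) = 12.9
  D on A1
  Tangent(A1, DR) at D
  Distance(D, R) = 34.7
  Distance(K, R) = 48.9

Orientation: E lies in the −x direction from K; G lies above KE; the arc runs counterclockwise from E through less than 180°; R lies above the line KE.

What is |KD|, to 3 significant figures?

40.6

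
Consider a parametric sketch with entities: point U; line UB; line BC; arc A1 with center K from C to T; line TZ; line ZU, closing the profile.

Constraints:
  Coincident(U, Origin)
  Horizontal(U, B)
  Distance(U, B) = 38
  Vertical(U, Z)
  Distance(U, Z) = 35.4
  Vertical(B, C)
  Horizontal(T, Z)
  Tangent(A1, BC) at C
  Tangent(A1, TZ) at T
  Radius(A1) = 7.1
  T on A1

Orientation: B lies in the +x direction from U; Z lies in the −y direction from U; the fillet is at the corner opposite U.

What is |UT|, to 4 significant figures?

46.99

U is at the origin; UB is horizontal with |UB| = 38.0 and B on the +x side, so B = (38.00, 0.000). UZ is vertical with |UZ| = 35.4 and Z on the −y side, so Z = (0.000, -35.40). The virtual corner opposite U is at (38.00, -35.40). Tangency of A1 to BC means the radius KC is perpendicular to BC and A1 meets TZ tangentially, so KT is at right angles to TZ, with radius 7.1, so the center K sits 7.1 in from both sides at K = (30.90, -28.30). That places the tangent points at C = (38.00, -28.30) on BC and T = (30.90, -35.40) on TZ. Then |UT| = |T − U| = 46.99.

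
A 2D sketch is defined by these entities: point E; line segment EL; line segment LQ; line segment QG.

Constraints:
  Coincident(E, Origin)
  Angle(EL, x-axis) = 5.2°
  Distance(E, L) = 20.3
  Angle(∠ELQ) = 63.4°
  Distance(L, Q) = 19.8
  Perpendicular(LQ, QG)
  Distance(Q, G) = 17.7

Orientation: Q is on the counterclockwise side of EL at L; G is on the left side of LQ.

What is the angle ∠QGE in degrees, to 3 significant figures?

92.4°

E is at the origin; EL runs at 5.2° with length 20.3, so L = 20.3·(cos 5.2°, sin 5.2°) = (20.2, 1.84). ∠ELQ = 63.4°, so LQ runs at 5.2° + (180° − 63.4°) = 122° from the x-axis; with |LQ| = 19.8, Q = L + 19.8·(cos 122°, sin 122°) = (9.78, 18.7). LQ ⟂ QG; with |QG| = 17.7 on the left of LQ, G = Q + 17.7·(-0.850, -0.527) = (-5.26, 9.34). Then cos ∠QGE = GQ·GE / (|GQ||GE|), giving 92.4°.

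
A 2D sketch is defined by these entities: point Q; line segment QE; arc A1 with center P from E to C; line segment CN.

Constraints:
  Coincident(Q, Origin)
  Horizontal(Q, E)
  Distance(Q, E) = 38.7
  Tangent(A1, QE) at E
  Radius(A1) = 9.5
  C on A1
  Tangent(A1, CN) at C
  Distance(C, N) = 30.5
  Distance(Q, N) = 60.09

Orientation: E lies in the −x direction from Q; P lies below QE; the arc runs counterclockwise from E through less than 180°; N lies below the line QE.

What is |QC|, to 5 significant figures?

49.309

Checks: Q = (0.00, 0.00) ✓; |PC| = 9.500 ✓; ∠(PC, CN) = 90.00° ✓; |CN| = 30.50 ✓; |QN| = 60.09 ✓.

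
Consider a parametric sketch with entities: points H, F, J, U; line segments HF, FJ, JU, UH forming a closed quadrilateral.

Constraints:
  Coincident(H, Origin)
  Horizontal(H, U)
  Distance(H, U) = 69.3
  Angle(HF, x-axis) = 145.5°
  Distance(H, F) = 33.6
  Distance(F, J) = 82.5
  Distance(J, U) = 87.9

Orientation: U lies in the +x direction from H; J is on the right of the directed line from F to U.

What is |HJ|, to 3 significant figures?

57.7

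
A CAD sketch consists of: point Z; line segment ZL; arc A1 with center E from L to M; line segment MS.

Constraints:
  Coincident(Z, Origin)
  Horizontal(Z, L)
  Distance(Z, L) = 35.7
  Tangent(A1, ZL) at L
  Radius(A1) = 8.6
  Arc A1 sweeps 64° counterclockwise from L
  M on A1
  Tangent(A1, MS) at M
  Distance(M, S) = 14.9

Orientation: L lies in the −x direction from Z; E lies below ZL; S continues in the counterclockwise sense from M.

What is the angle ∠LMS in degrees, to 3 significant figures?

148°

Z is at the origin; Z and L share the same y with |ZL| = 35.7 and L on the −x side, so L = (-35.7, 0.00). The tangent condition forces EL to be normal to ZL, so E = L + (0, -8.6) = (-35.7, -8.60). On A1, L sits at bearing 90° from E; a 64° counterclockwise sweep puts M at bearing 154°, so M = E + 8.6·(cos 154°, sin 154°) = (-43.4, -4.83). Since A1 is tangent to MS there, EM ⟂ MS, so MS runs along (−sin 154°, cos 154°); with |MS| = 14.9, S = (-50.0, -18.2). Then cos ∠LMS = ML·MS / (|ML||MS|), giving 148°.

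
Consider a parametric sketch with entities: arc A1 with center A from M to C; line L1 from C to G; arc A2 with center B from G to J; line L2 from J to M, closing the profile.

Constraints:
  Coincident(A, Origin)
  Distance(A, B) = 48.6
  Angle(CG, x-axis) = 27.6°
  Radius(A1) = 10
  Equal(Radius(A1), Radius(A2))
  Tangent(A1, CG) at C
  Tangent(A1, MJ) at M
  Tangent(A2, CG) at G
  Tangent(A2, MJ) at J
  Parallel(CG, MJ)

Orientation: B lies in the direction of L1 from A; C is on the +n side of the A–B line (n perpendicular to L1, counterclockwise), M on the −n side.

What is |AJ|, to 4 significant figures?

49.62

Tangency of A1 to both parallel lines with radius 10.0 puts C and M at A ± 10.0·n: C = (-4.633, 8.862), M = (4.633, -8.862). Equal radii place G and J the same way about B: G = B + 10.0·n = (38.44, 31.38), J = B − 10.0·n = (47.70, 13.65). Then |AJ| = |J − A| = 49.62.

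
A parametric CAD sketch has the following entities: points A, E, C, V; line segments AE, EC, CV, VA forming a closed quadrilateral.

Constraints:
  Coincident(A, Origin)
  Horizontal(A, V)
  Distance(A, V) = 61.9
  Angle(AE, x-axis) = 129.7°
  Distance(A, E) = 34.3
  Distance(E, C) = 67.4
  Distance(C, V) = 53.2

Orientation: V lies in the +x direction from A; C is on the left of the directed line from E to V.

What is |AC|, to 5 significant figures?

64.346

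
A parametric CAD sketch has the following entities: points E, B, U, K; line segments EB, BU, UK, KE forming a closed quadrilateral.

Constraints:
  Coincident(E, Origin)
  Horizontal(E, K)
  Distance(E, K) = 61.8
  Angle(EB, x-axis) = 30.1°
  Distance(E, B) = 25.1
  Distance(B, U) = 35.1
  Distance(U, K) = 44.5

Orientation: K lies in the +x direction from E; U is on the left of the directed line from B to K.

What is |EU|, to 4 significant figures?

59.10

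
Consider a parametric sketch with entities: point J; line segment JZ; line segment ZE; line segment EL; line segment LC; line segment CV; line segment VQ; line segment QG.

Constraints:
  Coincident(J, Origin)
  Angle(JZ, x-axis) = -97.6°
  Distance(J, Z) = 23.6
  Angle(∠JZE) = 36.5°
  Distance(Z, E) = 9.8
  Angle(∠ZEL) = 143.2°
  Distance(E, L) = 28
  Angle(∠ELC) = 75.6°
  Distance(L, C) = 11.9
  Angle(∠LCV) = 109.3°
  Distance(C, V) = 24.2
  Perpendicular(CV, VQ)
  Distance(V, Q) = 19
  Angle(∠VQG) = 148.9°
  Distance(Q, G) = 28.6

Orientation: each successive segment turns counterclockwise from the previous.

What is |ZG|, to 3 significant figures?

41.8

CV ⟂ VQ, so VQ runs at -12.2°; with |VQ| = 19.0, Q = (8.90, -17.7). ∠VQG = 148.9° gives QG at 18.9° from the x-axis; with |QG| = 28.6, G = (36.0, -8.46). Then |ZG| = |G − Z| = 41.8.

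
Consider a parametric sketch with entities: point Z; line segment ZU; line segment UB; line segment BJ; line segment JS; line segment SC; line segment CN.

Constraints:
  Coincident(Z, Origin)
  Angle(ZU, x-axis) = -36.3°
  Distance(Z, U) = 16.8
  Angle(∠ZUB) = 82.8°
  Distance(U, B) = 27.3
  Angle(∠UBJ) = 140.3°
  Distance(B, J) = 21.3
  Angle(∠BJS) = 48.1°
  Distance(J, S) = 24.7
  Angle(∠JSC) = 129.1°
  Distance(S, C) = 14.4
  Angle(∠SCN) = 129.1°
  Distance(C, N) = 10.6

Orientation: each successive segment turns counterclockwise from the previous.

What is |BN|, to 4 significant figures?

18.30

Z is at the origin; ZU runs at -36.3° with length 16.8, so U = (13.54, -9.946). ∠ZUB = 82.8° gives UB at 60.90° from the x-axis; with |UB| = 27.3, B = (26.82, 13.91). ∠UBJ = 140.3° gives BJ at 100.6° from the x-axis; with |BJ| = 21.3, J = (22.90, 34.84). ∠BJS = 48.1° gives JS at -127.5° from the x-axis; with |JS| = 24.7, S = (7.862, 15.25). ∠JSC = 129.1° gives SC at -76.60° from the x-axis; with |SC| = 14.4, C = (11.20, 1.241). ∠SCN = 129.1° gives CN at -25.70° from the x-axis; with |CN| = 10.6, N = (20.75, -3.356). Then |BN| = |N − B| = 18.30.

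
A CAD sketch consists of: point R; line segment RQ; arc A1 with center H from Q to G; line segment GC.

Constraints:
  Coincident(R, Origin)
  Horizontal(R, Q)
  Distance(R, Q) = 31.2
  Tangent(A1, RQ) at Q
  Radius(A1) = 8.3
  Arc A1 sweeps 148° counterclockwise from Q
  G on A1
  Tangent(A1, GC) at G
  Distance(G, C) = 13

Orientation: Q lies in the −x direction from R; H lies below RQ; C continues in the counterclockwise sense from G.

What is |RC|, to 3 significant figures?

33.1

R is at the origin; RQ is horizontal with |RQ| = 31.2 and Q on the −x side, so Q = (-31.2, 0.00). The tangent condition forces HQ to be normal to RQ, so H = Q + (0, -8.3) = (-31.2, -8.30). On A1, Q sits at bearing 90° from H; a 148° counterclockwise sweep puts G at bearing 238°, so G = H + 8.3·(cos 238°, sin 238°) = (-35.6, -15.3). The tangent condition forces HG to be normal to GC, so GC runs along (−sin 238°, cos 238°); with |GC| = 13.0, C = (-24.6, -22.2). Then |RC| = |C − R| = 33.1.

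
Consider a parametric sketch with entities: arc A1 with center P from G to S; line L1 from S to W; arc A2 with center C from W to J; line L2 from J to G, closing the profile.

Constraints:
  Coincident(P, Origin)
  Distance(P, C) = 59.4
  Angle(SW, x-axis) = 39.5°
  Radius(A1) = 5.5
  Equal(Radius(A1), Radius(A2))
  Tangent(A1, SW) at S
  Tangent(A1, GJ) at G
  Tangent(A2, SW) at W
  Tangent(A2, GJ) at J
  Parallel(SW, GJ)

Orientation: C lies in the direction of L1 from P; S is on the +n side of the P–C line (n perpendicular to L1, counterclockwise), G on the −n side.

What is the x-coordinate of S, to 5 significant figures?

-3.4984

The slot axis is L1's direction at 39.5°, so u = (cos 39.5°, sin 39.5°) = (0.77162, 0.63608) and n = (−sin 39.5°, cos 39.5°) = (-0.63608, 0.77162). P is at the origin and C lies 59.4 along u from P, so C = 59.4·u = (45.835, 37.783). Tangency of A1 to both parallel lines with radius 5.5 puts S and G at P ± 5.5·n: S = (-3.4984, 4.2439), G = (3.4984, -4.2439). So S.x = -3.4984.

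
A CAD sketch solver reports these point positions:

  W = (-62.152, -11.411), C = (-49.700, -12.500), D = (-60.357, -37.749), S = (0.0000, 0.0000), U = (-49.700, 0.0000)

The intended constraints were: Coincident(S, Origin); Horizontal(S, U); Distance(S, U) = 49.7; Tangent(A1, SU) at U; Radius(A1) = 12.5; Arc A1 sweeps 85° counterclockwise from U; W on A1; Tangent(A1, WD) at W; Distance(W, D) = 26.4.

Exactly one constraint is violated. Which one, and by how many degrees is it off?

Tangent(A1, WD) at W — off by 8.90°.

S = (0.00, 0.00) ✓; S.y = 0.00, U.y = 0.00 ✓; |SU| = 49.70 ✓; ∠(CU, US) = 90.00° ✓; |CU| = 12.50 ✓; bearing(C→W) − bearing(C→U) = 85.00° ✓; |CW| = 12.50 ✓; ∠(CW, WD) = 81.10° ✗; |WD| = 26.40 ✓.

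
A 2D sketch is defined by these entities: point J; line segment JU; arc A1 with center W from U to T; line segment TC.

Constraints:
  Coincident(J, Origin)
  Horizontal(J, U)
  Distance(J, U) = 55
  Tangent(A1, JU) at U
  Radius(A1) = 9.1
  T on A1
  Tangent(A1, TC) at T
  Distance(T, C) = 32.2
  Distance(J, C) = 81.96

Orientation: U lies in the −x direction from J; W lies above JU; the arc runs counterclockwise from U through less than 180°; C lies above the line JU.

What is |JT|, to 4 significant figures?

51.46

Checks: J = (0.00, 0.00) ✓; ∠(WU, UJ) = 90.00° ✓; |WT| = 9.100 ✓; ∠(WT, TC) = 90.00° ✓; |TC| = 32.20 ✓; |JC| = 81.96 ✓.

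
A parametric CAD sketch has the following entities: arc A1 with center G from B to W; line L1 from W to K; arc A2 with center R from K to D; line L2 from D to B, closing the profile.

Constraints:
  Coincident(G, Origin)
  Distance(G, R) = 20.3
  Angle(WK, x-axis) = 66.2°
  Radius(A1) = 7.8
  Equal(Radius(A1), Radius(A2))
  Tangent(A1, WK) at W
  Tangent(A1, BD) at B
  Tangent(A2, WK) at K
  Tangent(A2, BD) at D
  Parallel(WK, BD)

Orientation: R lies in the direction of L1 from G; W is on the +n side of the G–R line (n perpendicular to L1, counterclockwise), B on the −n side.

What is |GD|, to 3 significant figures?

21.7

The slot axis is L1's direction at 66.2°, so u = (cos 66.2°, sin 66.2°) = (0.404, 0.915) and n = (−sin 66.2°, cos 66.2°) = (-0.915, 0.404). G is at the origin and R lies 20.3 along u from G, so R = 20.3·u = (8.19, 18.6). Tangency of A1 to both parallel lines with radius 7.8 puts W and B at G ± 7.8·n: W = (-7.14, 3.15), B = (7.14, -3.15). Equal radii place K and D the same way about R: K = R + 7.8·n = (1.06, 21.7), D = R − 7.8·n = (15.3, 15.4). Then |GD| = |D − G| = 21.7.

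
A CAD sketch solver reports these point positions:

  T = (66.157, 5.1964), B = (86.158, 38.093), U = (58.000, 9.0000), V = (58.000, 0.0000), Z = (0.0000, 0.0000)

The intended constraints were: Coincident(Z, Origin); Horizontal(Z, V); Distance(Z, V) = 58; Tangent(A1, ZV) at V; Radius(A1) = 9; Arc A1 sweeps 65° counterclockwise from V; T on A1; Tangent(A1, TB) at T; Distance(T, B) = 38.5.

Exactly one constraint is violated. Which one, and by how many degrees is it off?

Tangent(A1, TB) at T — off by 6.30°.

Z = (0.00, 0.00) ✓; Z.y = 0.00, V.y = 0.00 ✓; |ZV| = 58.00 ✓; ∠(UV, VZ) = 90.00° ✓; |UV| = 9.000 ✓; bearing(U→T) − bearing(U→V) = 65.00° ✓; |UT| = 9.000 ✓; ∠(UT, TB) = 96.30° ✗; |TB| = 38.50 ✓.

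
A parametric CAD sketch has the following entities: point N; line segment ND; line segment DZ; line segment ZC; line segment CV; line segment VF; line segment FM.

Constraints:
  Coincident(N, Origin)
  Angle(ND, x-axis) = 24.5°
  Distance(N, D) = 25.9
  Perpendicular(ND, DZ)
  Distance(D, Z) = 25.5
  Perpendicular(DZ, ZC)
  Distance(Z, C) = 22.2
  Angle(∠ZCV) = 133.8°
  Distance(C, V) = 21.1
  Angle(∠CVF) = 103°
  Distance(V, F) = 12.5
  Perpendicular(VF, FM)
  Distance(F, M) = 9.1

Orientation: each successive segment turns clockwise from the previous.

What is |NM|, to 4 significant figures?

5.968

N is at the origin; ND runs at 24.5° with length 25.9, so D = (23.57, 10.74). The perpendicularity gives DZ at right angles to ND, so DZ runs at -65.50°; with |DZ| = 25.5, Z = (34.14, -12.46). DZ is perpendicular to ZC, so ZC runs at -155.5°; with |ZC| = 22.2, C = (13.94, -21.67). ∠ZCV = 133.8° gives CV at 158.3° from the x-axis; with |CV| = 21.1, V = (-5.663, -13.87). ∠CVF = 103.0° gives VF at 81.30° from the x-axis; with |VF| = 12.5, F = (-3.772, -1.512). VF is perpendicular to FM, so FM runs at -8.700°; with |FM| = 9.1, M = (5.223, -2.888). Then |NM| = |M − N| = 5.968.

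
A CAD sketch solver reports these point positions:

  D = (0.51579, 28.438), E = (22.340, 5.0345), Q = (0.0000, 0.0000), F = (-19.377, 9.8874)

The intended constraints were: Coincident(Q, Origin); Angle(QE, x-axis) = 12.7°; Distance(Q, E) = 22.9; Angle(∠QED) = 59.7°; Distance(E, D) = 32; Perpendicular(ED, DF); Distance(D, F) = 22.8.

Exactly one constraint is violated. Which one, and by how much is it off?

Distance(D, F) = 22.8 — off by 4.40.

Q = (0.00, 0.00) ✓; QE at 12.70° ✓; |QE| = 22.90 ✓; ∠QED = 59.70° ✓; |ED| = 32.00 ✓; ∠(ED, DF) = 90.00° ✓; |DF| = 27.20 ✗.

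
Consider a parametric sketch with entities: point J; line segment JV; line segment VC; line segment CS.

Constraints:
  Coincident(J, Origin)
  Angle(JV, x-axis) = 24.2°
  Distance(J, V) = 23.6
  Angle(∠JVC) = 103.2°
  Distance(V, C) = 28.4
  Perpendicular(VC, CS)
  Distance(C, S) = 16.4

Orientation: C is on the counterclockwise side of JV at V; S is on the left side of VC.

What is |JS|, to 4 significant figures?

34.42

J is at the origin; JV runs at 24.2° with length 23.6, so V = 23.6·(cos 24.2°, sin 24.2°) = (21.53, 9.674). ∠JVC = 103.2°, so VC runs at 24.2° + (180° − 103.2°) = 101.0° from the x-axis; with |VC| = 28.4, C = V + 28.4·(cos 101.0°, sin 101.0°) = (16.11, 37.55). The perpendicularity gives CS at right angles to VC; with |CS| = 16.4 on the left of VC, S = C + 16.4·(-0.9816, -0.1908) = (0.008373, 34.42). Then |JS| = |S − J| = 34.42.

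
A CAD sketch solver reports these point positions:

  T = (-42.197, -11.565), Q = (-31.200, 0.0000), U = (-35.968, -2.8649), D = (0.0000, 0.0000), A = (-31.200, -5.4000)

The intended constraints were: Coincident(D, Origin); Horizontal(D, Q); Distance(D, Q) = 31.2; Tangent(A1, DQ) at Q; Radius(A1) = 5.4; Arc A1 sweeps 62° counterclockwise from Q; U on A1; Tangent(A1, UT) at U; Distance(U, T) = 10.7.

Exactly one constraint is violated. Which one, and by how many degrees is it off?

Tangent(A1, UT) at U — off by 7.60°.

D = (0.00, 0.00) ✓; D.y = 0.00, Q.y = 0.00 ✓; |DQ| = 31.20 ✓; ∠(AQ, QD) = 90.00° ✓; |AQ| = 5.400 ✓; bearing(A→U) − bearing(A→Q) = 62.00° ✓; |AU| = 5.400 ✓; ∠(AU, UT) = 97.60° ✗; |UT| = 10.70 ✓.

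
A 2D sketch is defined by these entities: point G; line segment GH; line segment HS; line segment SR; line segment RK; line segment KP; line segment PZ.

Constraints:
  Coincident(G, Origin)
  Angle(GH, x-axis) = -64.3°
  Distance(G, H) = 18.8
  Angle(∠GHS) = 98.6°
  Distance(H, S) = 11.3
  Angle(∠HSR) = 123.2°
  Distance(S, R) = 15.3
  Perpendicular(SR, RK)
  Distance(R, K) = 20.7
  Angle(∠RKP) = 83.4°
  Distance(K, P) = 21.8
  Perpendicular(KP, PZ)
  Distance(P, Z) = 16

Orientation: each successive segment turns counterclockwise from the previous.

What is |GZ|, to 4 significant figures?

23.24

G is at the origin; GH runs at -64.3° with length 18.8, so H = (8.153, -16.94). ∠GHS = 98.6° gives HS at 17.10° from the x-axis; with |HS| = 11.3, S = (18.95, -13.62). ∠HSR = 123.2° gives SR at 73.90° from the x-axis; with |SR| = 15.3, R = (23.20, 1.082). The perpendicularity gives RK at right angles to SR, so RK runs at 163.9°; with |RK| = 20.7, K = (3.308, 6.823). ∠RKP = 83.4° gives KP at -99.50° from the x-axis; with |KP| = 21.8, P = (-0.2900, -14.68). KP is perpendicular to PZ, so PZ runs at -9.500°; with |PZ| = 16.0, Z = (15.49, -17.32). Then |GZ| = |Z − G| = 23.24.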